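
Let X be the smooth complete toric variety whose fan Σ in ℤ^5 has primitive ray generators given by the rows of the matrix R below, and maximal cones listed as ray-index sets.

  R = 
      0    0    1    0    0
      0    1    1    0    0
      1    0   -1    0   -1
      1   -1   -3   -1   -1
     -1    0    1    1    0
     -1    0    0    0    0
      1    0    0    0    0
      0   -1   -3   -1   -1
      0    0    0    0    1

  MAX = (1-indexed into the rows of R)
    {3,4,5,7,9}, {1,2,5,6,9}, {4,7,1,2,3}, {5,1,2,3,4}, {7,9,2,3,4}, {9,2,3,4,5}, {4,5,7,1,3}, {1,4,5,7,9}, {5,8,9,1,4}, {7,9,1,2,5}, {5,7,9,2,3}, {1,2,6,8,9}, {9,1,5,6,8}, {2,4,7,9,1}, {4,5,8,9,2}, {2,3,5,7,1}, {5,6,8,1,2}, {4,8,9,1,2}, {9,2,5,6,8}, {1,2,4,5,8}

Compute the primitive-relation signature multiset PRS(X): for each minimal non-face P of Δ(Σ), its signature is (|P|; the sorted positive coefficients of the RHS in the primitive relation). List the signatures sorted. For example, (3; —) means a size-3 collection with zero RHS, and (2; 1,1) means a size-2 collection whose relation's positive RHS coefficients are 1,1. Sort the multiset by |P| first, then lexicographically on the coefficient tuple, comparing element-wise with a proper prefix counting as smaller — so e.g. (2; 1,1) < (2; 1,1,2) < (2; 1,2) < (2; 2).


9 minimal non-faces of Δ(Σ) (on 9 rays):

  P = {6,7}:  v_{6} + v_{7} = 0  ⟹  sig = (2; —)
  P = {4,6}:  v_{4} + v_{6} = v_{8}  ⟹  sig = (2; 1)
  P = {7,8}:  v_{7} + v_{8} = v_{4}  ⟹  sig = (2; 1)
  P = {3,6}:  v_{3} + v_{6} = v_{2} + v_{4} + v_{5}  ⟹  sig = (2; 1,1,1)
  P = {3,8}:  v_{3} + v_{8} = v_{2} + 2·v_{4} + v_{5}  ⟹  sig = (2; 1,1,2)
  P = {1,3,9}:  v_{1} + v_{3} + v_{9} = v_{7}  ⟹  sig = (3; 1)
  P = {2,4,5,7}:  v_{2} + v_{4} + v_{5} + v_{7} = v_{3}  ⟹  sig = (4; 1)
  P = {1,2,4,5,9}:  v_{1} + v_{2} + v_{4} + v_{5} + v_{9} = 0  ⟹  sig = (5; —)
  P = {1,2,5,8,9}:  v_{1} + v_{2} + v_{5} + v_{8} + v_{9} = v_{6}  ⟹  sig = (5; 1)

Hence PRS(X_Σ) =
[(2; —), (2; 1), (2; 1), (2; 1,1,1), (2; 1,1,2), (3; 1), (4; 1), (5; —), (5; 1)]


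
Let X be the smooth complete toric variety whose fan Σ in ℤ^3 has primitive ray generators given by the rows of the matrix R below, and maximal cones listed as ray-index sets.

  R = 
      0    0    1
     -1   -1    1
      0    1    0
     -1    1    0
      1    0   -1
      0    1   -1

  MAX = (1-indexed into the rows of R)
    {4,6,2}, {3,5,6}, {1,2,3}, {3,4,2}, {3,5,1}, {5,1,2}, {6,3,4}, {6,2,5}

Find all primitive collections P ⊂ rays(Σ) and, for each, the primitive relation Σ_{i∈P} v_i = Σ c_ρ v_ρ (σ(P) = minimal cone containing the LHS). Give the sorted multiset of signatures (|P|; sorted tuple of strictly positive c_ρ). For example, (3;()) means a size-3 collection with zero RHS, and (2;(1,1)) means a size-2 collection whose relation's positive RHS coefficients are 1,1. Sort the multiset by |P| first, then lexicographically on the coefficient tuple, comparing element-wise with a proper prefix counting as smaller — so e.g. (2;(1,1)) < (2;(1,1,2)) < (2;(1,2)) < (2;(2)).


Primitive collections (5):

  • {1,6}:  v_{1} + v_{6} = v_{3}  ⇒ sig = (2;(1))
  • {4,5}:  v_{4} + v_{5} = v_{6}  ⇒ sig = (2;(1))
  • {1,4}:  v_{1} + v_{4} = v_{2} + 2·v_{3}  ⇒ sig = (2;(1,2))
  • {2,3,5}:  v_{2} + v_{3} + v_{5} = 0  ⇒ sig = (3;())
  • {2,3,6}:  v_{2} + v_{3} + v_{6} = v_{4}  ⇒ sig = (3;(1))

Signatures (|P|; sorted positive RHS coefficients), sorted:
[(2;(1)), (2;(1)), (2;(1,2)), (3;()), (3;(1))]


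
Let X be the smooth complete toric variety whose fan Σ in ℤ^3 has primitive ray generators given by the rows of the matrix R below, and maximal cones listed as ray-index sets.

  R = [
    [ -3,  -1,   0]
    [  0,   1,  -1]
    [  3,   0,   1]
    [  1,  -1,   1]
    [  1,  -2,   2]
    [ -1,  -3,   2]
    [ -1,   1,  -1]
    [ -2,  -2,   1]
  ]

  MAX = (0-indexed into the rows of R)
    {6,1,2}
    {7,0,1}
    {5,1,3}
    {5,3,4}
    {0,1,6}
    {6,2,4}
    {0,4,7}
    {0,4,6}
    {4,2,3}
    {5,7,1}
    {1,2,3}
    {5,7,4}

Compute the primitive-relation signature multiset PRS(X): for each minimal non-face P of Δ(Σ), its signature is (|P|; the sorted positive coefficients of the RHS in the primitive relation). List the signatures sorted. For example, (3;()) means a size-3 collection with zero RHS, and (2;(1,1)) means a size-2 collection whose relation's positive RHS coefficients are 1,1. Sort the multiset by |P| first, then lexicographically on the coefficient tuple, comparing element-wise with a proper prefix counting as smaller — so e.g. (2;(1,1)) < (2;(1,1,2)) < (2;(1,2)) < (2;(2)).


10 minimal non-faces of Δ(Σ) (on 8 rays):

  {3,6}:  v_{3} + v_{6} = 0  so sig = (2;())
  {0,3}:  v_{0} + v_{3} = v_{7}  so sig = (2;(1))
  {1,4}:  v_{1} + v_{4} = v_{3}  so sig = (2;(1))
  {2,7}:  v_{2} + v_{7} = v_{4}  so sig = (2;(1))
  {3,7}:  v_{3} + v_{7} = v_{5}  so sig = (2;(1))
  {5,6}:  v_{5} + v_{6} = v_{7}  so sig = (2;(1))
  {6,7}:  v_{6} + v_{7} = v_{0}  so sig = (2;(1))
  {0,2}:  v_{0} + v_{2} = v_{4} + v_{6}  so sig = (2;(1,1))
  {2,5}:  v_{2} + v_{5} = v_{3} + v_{4}  so sig = (2;(1,1))
  {0,5}:  v_{0} + v_{5} = 2·v_{7}  so sig = (2;(2))

Hence PRS(X_Σ) =
[(2;()), (2;(1)), (2;(1)), (2;(1)), (2;(1)), (2;(1)), (2;(1)), (2;(1,1)), (2;(1,1)), (2;(2))]


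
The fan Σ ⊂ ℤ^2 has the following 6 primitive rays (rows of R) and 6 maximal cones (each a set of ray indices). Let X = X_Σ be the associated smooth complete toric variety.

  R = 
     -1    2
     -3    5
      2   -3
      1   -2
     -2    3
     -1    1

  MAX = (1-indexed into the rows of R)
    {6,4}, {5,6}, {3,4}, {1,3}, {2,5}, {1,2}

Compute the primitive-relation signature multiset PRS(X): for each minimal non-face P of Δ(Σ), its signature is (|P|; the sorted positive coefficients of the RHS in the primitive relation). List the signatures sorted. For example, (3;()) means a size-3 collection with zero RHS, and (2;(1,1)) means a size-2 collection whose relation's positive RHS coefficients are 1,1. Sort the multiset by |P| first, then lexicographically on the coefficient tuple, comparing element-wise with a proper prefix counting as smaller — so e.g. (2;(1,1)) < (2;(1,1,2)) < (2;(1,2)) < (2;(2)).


9 collections generate NE(X_Σ); each relation:

  {1,4}:  v_{1} + v_{4} = 0  so sig = (2;())
  {3,5}:  v_{3} + v_{5} = 0  so sig = (2;())
  {1,5}:  v_{1} + v_{5} = v_{2}  so sig = (2;(1))
  {1,6}:  v_{1} + v_{6} = v_{5}  so sig = (2;(1))
  {2,3}:  v_{2} + v_{3} = v_{1}  so sig = (2;(1))
  {2,4}:  v_{2} + v_{4} = v_{5}  so sig = (2;(1))
  {3,6}:  v_{3} + v_{6} = v_{4}  so sig = (2;(1))
  {4,5}:  v_{4} + v_{5} = v_{6}  so sig = (2;(1))
  {2,6}:  v_{2} + v_{6} = 2·v_{5}  so sig = (2;(2))

Sorted signature multiset PRS(X):
[(2;()), (2;()), (2;(1)), (2;(1)), (2;(1)), (2;(1)), (2;(1)), (2;(1)), (2;(2))]


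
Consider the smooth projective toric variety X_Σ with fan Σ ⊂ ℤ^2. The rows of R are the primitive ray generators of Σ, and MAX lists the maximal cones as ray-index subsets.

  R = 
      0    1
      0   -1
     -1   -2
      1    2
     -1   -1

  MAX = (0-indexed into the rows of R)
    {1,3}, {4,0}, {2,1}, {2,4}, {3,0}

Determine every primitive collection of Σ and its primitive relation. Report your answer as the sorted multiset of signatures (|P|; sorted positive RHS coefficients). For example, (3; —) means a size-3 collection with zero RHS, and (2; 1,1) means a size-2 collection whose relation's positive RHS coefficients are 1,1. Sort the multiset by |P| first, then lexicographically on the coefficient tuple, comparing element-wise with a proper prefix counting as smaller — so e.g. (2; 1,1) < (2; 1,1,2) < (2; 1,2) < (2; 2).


Primitive collections (5):

  P={0,1}:  v_{0} + v_{1} = 0  ⟹  sig = (2; —)
  P={2,3}:  v_{2} + v_{3} = 0  ⟹  sig = (2; —)
  P={0,2}:  v_{0} + v_{2} = v_{4}  ⟹  sig = (2; 1)
  P={1,4}:  v_{1} + v_{4} = v_{2}  ⟹  sig = (2; 1)
  P={3,4}:  v_{3} + v_{4} = v_{0}  ⟹  sig = (2; 1)

so the primitive-relation signature multiset is
    |P|=2: 5 collections, coeffs (), (), (1), (1), (1)


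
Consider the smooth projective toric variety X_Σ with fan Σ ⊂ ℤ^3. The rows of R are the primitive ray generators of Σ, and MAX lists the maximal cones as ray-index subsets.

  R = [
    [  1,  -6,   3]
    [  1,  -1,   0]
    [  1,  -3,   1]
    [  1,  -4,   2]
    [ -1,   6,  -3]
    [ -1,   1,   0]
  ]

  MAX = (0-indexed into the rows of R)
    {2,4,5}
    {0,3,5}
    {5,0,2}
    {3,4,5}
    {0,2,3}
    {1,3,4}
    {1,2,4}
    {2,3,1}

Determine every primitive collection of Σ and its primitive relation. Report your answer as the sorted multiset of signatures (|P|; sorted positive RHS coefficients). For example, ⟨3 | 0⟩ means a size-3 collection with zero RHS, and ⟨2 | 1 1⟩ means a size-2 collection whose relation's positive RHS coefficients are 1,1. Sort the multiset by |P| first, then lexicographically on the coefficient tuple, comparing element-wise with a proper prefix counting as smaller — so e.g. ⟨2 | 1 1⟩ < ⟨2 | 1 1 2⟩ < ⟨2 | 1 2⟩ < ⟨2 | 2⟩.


Minimal non-faces — 5 found among 6 rays, 8 max cones:

  {0,4}:  v_{0} + v_{4} = 0  ⇒ sig = ⟨2 | 0⟩
  {1,5}:  v_{1} + v_{5} = 0  ⇒ sig = ⟨2 | 0⟩
  {0,1}:  v_{0} + v_{1} = v_{2} + v_{3}  ⇒ sig = ⟨2 | 1 1⟩
  {2,3,4}:  v_{2} + v_{3} + v_{4} = v_{1}  ⇒ sig = ⟨3 | 1⟩
  {2,3,5}:  v_{2} + v_{3} + v_{5} = v_{0}  ⇒ sig = ⟨3 | 1⟩

Sorted signature multiset PRS(X):
[⟨2 | 0⟩, ⟨2 | 0⟩, ⟨2 | 1 1⟩, ⟨3 | 1⟩, ⟨3 | 1⟩]


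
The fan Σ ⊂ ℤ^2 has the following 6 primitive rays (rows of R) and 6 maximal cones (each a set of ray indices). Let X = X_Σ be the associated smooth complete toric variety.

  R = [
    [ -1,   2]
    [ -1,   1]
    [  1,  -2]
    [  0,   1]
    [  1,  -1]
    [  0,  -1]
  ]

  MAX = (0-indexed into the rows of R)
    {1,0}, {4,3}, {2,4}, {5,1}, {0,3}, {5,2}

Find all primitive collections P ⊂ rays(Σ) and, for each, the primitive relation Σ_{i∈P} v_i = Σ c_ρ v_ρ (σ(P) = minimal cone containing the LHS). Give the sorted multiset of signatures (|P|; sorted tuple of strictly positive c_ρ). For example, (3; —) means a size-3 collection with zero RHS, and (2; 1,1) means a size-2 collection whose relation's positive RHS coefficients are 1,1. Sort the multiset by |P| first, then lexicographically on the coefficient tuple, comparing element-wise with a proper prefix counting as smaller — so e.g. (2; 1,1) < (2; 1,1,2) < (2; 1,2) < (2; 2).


Δ(Σ) — 6 vertices, 9 min non-faces:

  {0,2}:  v_{0} + v_{2} = 0  →  sig = (2; —)
  {1,4}:  v_{1} + v_{4} = 0  →  sig = (2; —)
  {3,5}:  v_{3} + v_{5} = 0  →  sig = (2; —)
  {0,4}:  v_{0} + v_{4} = v_{3}  →  sig = (2; 1)
  {0,5}:  v_{0} + v_{5} = v_{1}  →  sig = (2; 1)
  {1,2}:  v_{1} + v_{2} = v_{5}  →  sig = (2; 1)
  {1,3}:  v_{1} + v_{3} = v_{0}  →  sig = (2; 1)
  {2,3}:  v_{2} + v_{3} = v_{4}  →  sig = (2; 1)
  {4,5}:  v_{4} + v_{5} = v_{2}  →  sig = (2; 1)

Hence PRS(X_Σ) =
{ (2; —) ×3,  (2; 1) ×6 }


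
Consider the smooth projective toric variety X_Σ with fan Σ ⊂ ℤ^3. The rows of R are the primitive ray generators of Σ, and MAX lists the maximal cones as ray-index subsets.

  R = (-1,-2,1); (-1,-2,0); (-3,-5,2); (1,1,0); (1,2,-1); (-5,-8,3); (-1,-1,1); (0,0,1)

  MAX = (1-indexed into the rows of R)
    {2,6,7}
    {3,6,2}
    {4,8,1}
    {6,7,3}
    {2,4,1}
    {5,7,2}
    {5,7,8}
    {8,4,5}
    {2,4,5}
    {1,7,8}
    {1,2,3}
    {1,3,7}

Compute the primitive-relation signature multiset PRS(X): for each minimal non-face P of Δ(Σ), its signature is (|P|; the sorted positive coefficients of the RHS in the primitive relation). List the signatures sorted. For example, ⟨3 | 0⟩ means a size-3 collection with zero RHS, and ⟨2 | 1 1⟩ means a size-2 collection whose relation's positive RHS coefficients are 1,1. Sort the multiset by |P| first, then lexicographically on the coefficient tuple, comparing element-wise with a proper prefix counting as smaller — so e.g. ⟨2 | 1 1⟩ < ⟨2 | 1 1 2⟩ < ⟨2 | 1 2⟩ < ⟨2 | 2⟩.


12 collections generate NE(X_Σ); each relation:

  P = {1,5}:  v_{1} + v_{5} = 0  ⇒ sig = ⟨2 | 0⟩
  P = {2,8}:  v_{2} + v_{8} = v_{1}  ⇒ sig = ⟨2 | 1⟩
  P = {4,7}:  v_{4} + v_{7} = v_{8}  ⇒ sig = ⟨2 | 1⟩
  P = {3,5}:  v_{3} + v_{5} = v_{2} + v_{7}  ⇒ sig = ⟨2 | 1 1⟩
  P = {4,6}:  v_{4} + v_{6} = v_{1} + v_{3}  ⇒ sig = ⟨2 | 1 1⟩
  P = {6,8}:  v_{6} + v_{8} = v_{1} + v_{3} + v_{7}  ⇒ sig = ⟨2 | 1 1 1⟩
  P = {3,8}:  v_{3} + v_{8} = 2·v_{1} + v_{7}  ⇒ sig = ⟨2 | 1 2⟩
  P = {1,6}:  v_{1} + v_{6} = 2·v_{3}  ⇒ sig = ⟨2 | 2⟩
  P = {3,4}:  v_{3} + v_{4} = 2·v_{1}  ⇒ sig = ⟨2 | 2⟩
  P = {5,6}:  v_{5} + v_{6} = 2·v_{2} + 2·v_{7}  ⇒ sig = ⟨2 | 2 2⟩
  P = {1,2,7}:  v_{1} + v_{2} + v_{7} = v_{3}  ⇒ sig = ⟨3 | 1⟩
  P = {2,3,7}:  v_{2} + v_{3} + v_{7} = v_{6}  ⇒ sig = ⟨3 | 1⟩

Signatures (|P|; sorted positive RHS coefficients), sorted:
    |P|=2: 10 collections, coeffs (), (1), (1), (1,1), (1,1), (1,1,1), (1,2), (2), (2), (2,2)
    |P|=3: 2 collections, coeffs (1), (1)


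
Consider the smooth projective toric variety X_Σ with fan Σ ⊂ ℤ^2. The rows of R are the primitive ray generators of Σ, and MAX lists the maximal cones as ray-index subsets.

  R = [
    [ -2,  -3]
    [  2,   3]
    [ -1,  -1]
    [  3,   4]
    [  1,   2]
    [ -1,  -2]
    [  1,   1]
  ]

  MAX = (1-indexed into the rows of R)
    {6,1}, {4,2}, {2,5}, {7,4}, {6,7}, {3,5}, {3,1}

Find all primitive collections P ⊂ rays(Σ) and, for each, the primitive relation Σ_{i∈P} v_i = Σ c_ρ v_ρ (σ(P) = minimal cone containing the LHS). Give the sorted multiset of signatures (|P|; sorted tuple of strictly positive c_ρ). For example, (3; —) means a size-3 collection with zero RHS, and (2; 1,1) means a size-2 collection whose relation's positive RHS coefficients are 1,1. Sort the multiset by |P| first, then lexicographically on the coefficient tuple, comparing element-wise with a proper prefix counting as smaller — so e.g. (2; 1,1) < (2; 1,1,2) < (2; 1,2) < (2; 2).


Δ(Σ) — 7 vertices, 14 min non-faces:

  P = {1,2}:  v_{1} + v_{2} = 0 ; sig = (2; —)
  P = {3,7}:  v_{3} + v_{7} = 0 ; sig = (2; —)
  P = {5,6}:  v_{5} + v_{6} = 0 ; sig = (2; —)
  P = {1,4}:  v_{1} + v_{4} = v_{7} ; sig = (2; 1)
  P = {1,5}:  v_{1} + v_{5} = v_{3} ; sig = (2; 1)
  P = {1,7}:  v_{1} + v_{7} = v_{6} ; sig = (2; 1)
  P = {2,3}:  v_{2} + v_{3} = v_{5} ; sig = (2; 1)
  P = {2,6}:  v_{2} + v_{6} = v_{7} ; sig = (2; 1)
  P = {2,7}:  v_{2} + v_{7} = v_{4} ; sig = (2; 1)
  P = {3,4}:  v_{3} + v_{4} = v_{2} ; sig = (2; 1)
  P = {3,6}:  v_{3} + v_{6} = v_{1} ; sig = (2; 1)
  P = {5,7}:  v_{5} + v_{7} = v_{2} ; sig = (2; 1)
  P = {4,5}:  v_{4} + v_{5} = 2·v_{2} ; sig = (2; 2)
  P = {4,6}:  v_{4} + v_{6} = 2·v_{7} ; sig = (2; 2)

Sorted signature multiset PRS(X):
[(2; —), (2; —), (2; —), (2; 1), (2; 1), (2; 1), (2; 1), (2; 1), (2; 1), (2; 1), (2; 1), (2; 1), (2; 2), (2; 2)]


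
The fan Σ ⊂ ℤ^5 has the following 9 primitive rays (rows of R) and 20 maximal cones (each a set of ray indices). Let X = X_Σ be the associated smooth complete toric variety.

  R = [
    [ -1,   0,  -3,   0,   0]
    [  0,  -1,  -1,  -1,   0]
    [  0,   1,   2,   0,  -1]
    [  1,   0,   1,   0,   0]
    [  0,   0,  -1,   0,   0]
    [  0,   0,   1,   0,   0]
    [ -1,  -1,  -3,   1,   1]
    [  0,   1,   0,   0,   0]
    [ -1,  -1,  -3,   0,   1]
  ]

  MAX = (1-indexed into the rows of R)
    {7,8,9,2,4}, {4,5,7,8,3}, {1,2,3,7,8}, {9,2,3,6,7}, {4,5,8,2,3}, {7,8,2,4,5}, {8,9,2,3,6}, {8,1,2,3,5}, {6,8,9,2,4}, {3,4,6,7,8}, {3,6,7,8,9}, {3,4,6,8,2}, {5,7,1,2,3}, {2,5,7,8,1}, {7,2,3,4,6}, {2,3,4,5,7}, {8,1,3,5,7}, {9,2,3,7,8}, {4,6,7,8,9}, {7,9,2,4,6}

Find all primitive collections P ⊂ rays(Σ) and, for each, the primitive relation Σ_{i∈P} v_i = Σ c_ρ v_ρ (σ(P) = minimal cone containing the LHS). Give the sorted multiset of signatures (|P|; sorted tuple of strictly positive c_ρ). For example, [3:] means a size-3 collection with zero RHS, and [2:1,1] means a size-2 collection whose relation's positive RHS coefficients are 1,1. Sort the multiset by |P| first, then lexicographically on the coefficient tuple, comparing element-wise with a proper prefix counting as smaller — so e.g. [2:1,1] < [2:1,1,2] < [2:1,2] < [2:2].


9 minimal non-faces of Δ(Σ) (on 9 rays):

  P={5,6}:  v_{5} + v_{6} = 0  so sig = [2:]
  P={5,9}:  v_{5} + v_{9} = v_{2} + v_{7} + v_{8}  so sig = [2:1,1,1]
  P={1,6}:  v_{1} + v_{6} = v_{2} + v_{3} + v_{7} + v_{8}  so sig = [2:1,1,1,1]
  P={1,9}:  v_{1} + v_{9} = 2·v_{2} + v_{3} + 2·v_{7} + 2·v_{8}  so sig = [2:1,2,2,2]
  P={1,4}:  v_{1} + v_{4} = 2·v_{5}  so sig = [2:2]
  P={3,4,9}:  v_{3} + v_{4} + v_{9} = 0  so sig = [3:]
  P={2,6,7,8}:  v_{2} + v_{6} + v_{7} + v_{8} = v_{9}  so sig = [4:1]
  P={2,3,4,7,8}:  v_{2} + v_{3} + v_{4} + v_{7} + v_{8} = v_{5}  so sig = [5:1]
  P={2,3,5,7,8}:  v_{2} + v_{3} + v_{5} + v_{7} + v_{8} = v_{1}  so sig = [5:1]

Signatures (|P|; sorted positive RHS coefficients), sorted:
    |P|=2: 5 collections, coeffs (), (1,1,1), (1,1,1,1), (1,2,2,2), (2)
    |P|=3: 1 collection, coeffs ()
    |P|=4: 1 collection, coeffs (1)
    |P|=5: 2 collections, coeffs (1), (1)


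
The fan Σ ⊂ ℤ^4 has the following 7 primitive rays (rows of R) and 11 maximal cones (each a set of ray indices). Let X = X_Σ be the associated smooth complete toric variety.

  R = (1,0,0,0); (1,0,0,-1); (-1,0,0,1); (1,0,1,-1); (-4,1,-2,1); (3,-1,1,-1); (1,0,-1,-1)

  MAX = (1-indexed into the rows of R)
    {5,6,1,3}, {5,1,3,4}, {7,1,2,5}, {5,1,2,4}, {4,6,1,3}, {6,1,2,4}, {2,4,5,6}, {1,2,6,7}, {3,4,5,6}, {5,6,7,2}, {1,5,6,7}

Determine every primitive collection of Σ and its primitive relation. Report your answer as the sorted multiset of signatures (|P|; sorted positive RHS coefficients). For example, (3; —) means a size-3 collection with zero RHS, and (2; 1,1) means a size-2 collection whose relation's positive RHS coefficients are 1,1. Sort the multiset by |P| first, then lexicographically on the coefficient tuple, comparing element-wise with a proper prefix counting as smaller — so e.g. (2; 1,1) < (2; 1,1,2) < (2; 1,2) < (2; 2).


Primitive collections (5):

  P = {2,3}:  v_{2} + v_{3} = 0  ⇒ sig = (2; —)
  P = {3,7}:  v_{3} + v_{7} = v_{1} + v_{5} + v_{6}  ⇒ sig = (2; 1,1,1)
  P = {4,7}:  v_{4} + v_{7} = 2·v_{2}  ⇒ sig = (2; 2)
  P = {1,2,5,6}:  v_{1} + v_{2} + v_{5} + v_{6} = v_{7}  ⇒ sig = (4; 1)
  P = {1,4,5,6}:  v_{1} + v_{4} + v_{5} + v_{6} = v_{2}  ⇒ sig = (4; 1)

Signatures (|P|; sorted positive RHS coefficients), sorted:
[(2; —), (2; 1,1,1), (2; 2), (4; 1), (4; 1)]


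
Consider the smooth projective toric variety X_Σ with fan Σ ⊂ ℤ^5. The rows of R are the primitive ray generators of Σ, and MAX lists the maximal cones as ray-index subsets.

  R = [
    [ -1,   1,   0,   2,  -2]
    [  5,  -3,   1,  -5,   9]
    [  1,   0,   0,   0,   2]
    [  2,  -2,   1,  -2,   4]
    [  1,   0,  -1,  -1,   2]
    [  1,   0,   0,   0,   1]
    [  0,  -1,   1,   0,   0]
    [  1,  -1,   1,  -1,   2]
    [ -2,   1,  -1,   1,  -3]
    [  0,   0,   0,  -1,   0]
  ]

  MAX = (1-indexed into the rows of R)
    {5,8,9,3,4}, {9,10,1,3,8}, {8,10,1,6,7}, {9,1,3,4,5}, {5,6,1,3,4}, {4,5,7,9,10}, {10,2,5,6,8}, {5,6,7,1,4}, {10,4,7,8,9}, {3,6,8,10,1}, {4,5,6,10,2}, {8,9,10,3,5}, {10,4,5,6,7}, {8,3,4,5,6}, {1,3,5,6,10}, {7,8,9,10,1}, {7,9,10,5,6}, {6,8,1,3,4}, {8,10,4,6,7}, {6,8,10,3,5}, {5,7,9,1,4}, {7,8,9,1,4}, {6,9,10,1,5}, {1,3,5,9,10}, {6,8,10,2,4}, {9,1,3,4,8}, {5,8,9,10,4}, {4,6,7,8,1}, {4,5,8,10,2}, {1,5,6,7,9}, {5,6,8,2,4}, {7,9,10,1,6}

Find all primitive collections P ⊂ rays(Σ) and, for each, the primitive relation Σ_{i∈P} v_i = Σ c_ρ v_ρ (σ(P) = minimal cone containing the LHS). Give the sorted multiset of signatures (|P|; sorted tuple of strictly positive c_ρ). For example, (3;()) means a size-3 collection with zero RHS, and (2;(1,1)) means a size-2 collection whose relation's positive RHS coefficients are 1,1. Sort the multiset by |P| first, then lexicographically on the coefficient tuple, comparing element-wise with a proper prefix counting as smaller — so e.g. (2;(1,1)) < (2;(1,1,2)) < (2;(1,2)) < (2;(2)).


14 minimal non-faces of Δ(Σ) (on 10 rays):

  P = {3,7}:  v_{3} + v_{7} = v_{1} + v_{4} ; sig = (2;(1,1))
  P = {2,9}:  v_{2} + v_{9} = v_{4} + v_{5} + v_{10} ; sig = (2;(1,1,1))
  P = {1,2}:  v_{1} + v_{2} = v_{5} + v_{6} + 2·v_{8} ; sig = (2;(1,1,2))
  P = {2,7}:  v_{2} + v_{7} = 2·v_{4} + v_{6} + v_{10} ; sig = (2;(1,1,2))
  P = {2,3}:  v_{2} + v_{3} = 2·v_{5} + v_{6} + 3·v_{8} ; sig = (2;(1,2,3))
  P = {6,8,9}:  v_{6} + v_{8} + v_{9} = 0 ; sig = (3;())
  P = {1,4,10}:  v_{1} + v_{4} + v_{10} = v_{8} ; sig = (3;(1))
  P = {1,5,8}:  v_{1} + v_{5} + v_{8} = v_{3} ; sig = (3;(1))
  P = {5,7,8}:  v_{5} + v_{7} + v_{8} = v_{4} ; sig = (3;(1))
  P = {3,6,9}:  v_{3} + v_{6} + v_{9} = v_{1} + v_{5} ; sig = (3;(1,1))
  P = {4,6,9}:  v_{4} + v_{6} + v_{9} = v_{5} + v_{7} ; sig = (3;(1,1))
  P = {3,4,10}:  v_{3} + v_{4} + v_{10} = v_{5} + 2·v_{8} ; sig = (3;(1,2))
  P = {1,5,7,10}:  v_{1} + v_{5} + v_{7} + v_{10} = 0 ; sig = (4;())
  P = {4,5,6,8,10}:  v_{4} + v_{5} + v_{6} + v_{8} + v_{10} = v_{2} ; sig = (5;(1))

Hence PRS(X_Σ) =
    |P|=2: 5 collections, coeffs (1,1), (1,1,1), (1,1,2), (1,1,2), (1,2,3)
    |P|=3: 7 collections, coeffs (), (1), (1), (1), (1,1), (1,1), (1,2)
    |P|=4: 1 collection, coeffs ()
    |P|=5: 1 collection, coeffs (1)


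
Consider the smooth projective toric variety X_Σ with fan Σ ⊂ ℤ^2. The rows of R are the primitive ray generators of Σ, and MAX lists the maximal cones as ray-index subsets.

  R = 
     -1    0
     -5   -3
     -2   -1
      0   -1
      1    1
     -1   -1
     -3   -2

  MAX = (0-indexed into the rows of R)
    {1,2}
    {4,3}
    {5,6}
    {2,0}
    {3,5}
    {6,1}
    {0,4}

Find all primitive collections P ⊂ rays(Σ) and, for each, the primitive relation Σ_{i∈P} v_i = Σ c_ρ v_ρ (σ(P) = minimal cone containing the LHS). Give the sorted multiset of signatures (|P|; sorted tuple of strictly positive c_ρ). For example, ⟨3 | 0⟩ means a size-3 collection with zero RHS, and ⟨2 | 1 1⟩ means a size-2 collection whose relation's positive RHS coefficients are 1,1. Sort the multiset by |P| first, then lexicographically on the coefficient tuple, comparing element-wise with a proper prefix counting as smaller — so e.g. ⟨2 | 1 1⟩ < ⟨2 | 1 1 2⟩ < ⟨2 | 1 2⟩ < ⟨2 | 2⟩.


Primitive collections (14):

  P={4,5}:  v_{4} + v_{5} = 0 — sig = ⟨2 | 0⟩
  P={0,3}:  v_{0} + v_{3} = v_{5} — sig = ⟨2 | 1⟩
  P={0,5}:  v_{0} + v_{5} = v_{2} — sig = ⟨2 | 1⟩
  P={2,4}:  v_{2} + v_{4} = v_{0} — sig = ⟨2 | 1⟩
  P={2,5}:  v_{2} + v_{5} = v_{6} — sig = ⟨2 | 1⟩
  P={2,6}:  v_{2} + v_{6} = v_{1} — sig = ⟨2 | 1⟩
  P={4,6}:  v_{4} + v_{6} = v_{2} — sig = ⟨2 | 1⟩
  P={1,3}:  v_{1} + v_{3} = 2·v_{5} + v_{6} — sig = ⟨2 | 1 2⟩
  P={0,6}:  v_{0} + v_{6} = 2·v_{2} — sig = ⟨2 | 2⟩
  P={1,4}:  v_{1} + v_{4} = 2·v_{2} — sig = ⟨2 | 2⟩
  P={1,5}:  v_{1} + v_{5} = 2·v_{6} — sig = ⟨2 | 2⟩
  P={2,3}:  v_{2} + v_{3} = 2·v_{5} — sig = ⟨2 | 2⟩
  P={0,1}:  v_{0} + v_{1} = 3·v_{2} — sig = ⟨2 | 3⟩
  P={3,6}:  v_{3} + v_{6} = 3·v_{5} — sig = ⟨2 | 3⟩

Hence PRS(X_Σ) =
[⟨2 | 0⟩, ⟨2 | 1⟩, ⟨2 | 1⟩, ⟨2 | 1⟩, ⟨2 | 1⟩, ⟨2 | 1⟩, ⟨2 | 1⟩, ⟨2 | 1 2⟩, ⟨2 | 2⟩, ⟨2 | 2⟩, ⟨2 | 2⟩, ⟨2 | 2⟩, ⟨2 | 3⟩, ⟨2 | 3⟩]


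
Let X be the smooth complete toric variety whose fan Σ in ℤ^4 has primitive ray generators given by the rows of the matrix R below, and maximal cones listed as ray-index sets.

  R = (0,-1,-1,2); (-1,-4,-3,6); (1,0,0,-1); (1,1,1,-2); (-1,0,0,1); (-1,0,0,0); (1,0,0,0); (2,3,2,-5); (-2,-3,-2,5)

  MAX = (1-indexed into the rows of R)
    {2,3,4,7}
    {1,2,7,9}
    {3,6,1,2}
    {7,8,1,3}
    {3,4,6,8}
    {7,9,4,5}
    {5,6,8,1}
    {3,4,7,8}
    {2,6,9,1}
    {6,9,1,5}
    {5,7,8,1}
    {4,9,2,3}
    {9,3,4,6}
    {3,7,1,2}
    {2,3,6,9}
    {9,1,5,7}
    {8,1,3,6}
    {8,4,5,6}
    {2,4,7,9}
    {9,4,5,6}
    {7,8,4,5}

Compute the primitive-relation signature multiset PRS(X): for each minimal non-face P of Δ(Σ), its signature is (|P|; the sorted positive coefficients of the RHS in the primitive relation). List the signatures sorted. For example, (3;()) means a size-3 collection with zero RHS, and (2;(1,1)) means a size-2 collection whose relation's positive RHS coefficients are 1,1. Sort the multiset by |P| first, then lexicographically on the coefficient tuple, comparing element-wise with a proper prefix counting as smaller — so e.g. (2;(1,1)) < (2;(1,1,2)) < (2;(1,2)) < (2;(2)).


Σ has 9 primitive collections:

  {3,5}:  v_{3} + v_{5} = 0  →  sig = (2;())
  {6,7}:  v_{6} + v_{7} = 0  →  sig = (2;())
  {8,9}:  v_{8} + v_{9} = 0  →  sig = (2;())
  {1,4}:  v_{1} + v_{4} = v_{7}  →  sig = (2;(1))
  {2,5}:  v_{2} + v_{5} = v_{1} + v_{9}  →  sig = (2;(1,1))
  {2,8}:  v_{2} + v_{8} = v_{1} + v_{3}  →  sig = (2;(1,1))
  {1,3,9}:  v_{1} + v_{3} + v_{9} = v_{2}  →  sig = (3;(1))
  {2,4,6}:  v_{2} + v_{4} + v_{6} = v_{3} + v_{9}  →  sig = (3;(1,1))
  {3,7,9}:  v_{3} + v_{7} + v_{9} = v_{2} + v_{4}  →  sig = (3;(1,1))

Sorted signature multiset PRS(X):
[(2;()), (2;()), (2;()), (2;(1)), (2;(1,1)), (2;(1,1)), (3;(1)), (3;(1,1)), (3;(1,1))]


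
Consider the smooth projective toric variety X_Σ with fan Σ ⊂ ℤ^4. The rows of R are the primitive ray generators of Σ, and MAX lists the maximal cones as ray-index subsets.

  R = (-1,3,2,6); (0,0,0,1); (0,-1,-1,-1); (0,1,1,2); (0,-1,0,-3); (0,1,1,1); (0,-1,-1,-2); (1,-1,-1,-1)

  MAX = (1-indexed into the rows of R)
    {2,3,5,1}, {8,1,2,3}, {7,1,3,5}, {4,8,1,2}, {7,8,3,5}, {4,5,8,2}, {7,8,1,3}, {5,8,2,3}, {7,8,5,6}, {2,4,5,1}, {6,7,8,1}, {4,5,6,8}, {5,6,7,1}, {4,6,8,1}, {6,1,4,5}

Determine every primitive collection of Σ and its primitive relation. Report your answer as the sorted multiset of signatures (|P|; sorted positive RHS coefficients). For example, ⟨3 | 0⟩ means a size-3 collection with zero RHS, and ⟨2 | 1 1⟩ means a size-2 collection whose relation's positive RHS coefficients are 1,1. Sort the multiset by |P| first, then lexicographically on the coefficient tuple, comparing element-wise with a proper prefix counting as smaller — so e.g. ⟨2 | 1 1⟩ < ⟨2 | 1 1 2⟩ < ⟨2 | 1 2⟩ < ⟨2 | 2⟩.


The 6 primitive collections of Σ (r=8, n=4):

  • {3,6}:  v_{3} + v_{6} = 0 ; sig = ⟨2 | 0⟩
  • {4,7}:  v_{4} + v_{7} = 0 ; sig = ⟨2 | 0⟩
  • {2,6}:  v_{2} + v_{6} = v_{4} ; sig = ⟨2 | 1⟩
  • {2,7}:  v_{2} + v_{7} = v_{3} ; sig = ⟨2 | 1⟩
  • {3,4}:  v_{3} + v_{4} = v_{2} ; sig = ⟨2 | 1⟩
  • {1,5,8}:  v_{1} + v_{5} + v_{8} = v_{4} ; sig = ⟨3 | 1⟩

so the primitive-relation signature multiset is
{ ⟨2 | 0⟩ ×2,  ⟨2 | 1⟩ ×3,  ⟨3 | 1⟩ }


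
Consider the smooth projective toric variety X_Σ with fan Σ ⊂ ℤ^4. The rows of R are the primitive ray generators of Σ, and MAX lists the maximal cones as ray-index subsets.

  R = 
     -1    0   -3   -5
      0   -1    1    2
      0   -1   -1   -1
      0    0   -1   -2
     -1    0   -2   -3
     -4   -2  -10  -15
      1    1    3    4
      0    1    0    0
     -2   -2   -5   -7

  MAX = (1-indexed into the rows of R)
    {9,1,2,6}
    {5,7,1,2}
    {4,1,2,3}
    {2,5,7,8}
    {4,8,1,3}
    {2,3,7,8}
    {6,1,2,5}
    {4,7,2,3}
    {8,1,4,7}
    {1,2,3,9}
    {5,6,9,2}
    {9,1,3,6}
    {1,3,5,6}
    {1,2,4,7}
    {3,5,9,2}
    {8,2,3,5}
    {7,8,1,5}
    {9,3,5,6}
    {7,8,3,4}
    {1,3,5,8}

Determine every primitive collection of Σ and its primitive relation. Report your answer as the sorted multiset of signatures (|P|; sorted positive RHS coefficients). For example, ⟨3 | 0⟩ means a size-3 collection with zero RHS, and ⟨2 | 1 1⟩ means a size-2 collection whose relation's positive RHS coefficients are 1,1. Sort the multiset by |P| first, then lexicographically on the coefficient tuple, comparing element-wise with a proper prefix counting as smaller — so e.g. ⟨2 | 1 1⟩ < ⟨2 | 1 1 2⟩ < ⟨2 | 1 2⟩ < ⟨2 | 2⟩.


Minimal non-faces — 14 found among 9 rays, 20 max cones:

  {4,5}:  v_{4} + v_{5} = v_{1} ; sig = ⟨2 | 1⟩
  {7,9}:  v_{7} + v_{9} = v_{1} + v_{2} ; sig = ⟨2 | 1 1⟩
  {4,9}:  v_{4} + v_{9} = 2·v_{1} + v_{2} + v_{3} ; sig = ⟨2 | 1 1 2⟩
  {6,7}:  v_{6} + v_{7} = 2·v_{1} + v_{2} + v_{5} ; sig = ⟨2 | 1 1 2⟩
  {6,8}:  v_{6} + v_{8} = v_{1} + v_{3} + 3·v_{5} ; sig = ⟨2 | 1 1 3⟩
  {4,6}:  v_{4} + v_{6} = 2·v_{1} + v_{9} ; sig = ⟨2 | 1 2⟩
  {8,9}:  v_{8} + v_{9} = v_{3} + 2·v_{5} ; sig = ⟨2 | 1 2⟩
  {2,4,8}:  v_{2} + v_{4} + v_{8} = 0 ; sig = ⟨3 | 0⟩
  {3,5,7}:  v_{3} + v_{5} + v_{7} = 0 ; sig = ⟨3 | 0⟩
  {1,2,8}:  v_{1} + v_{2} + v_{8} = v_{5} ; sig = ⟨3 | 1⟩
  {1,3,7}:  v_{1} + v_{3} + v_{7} = v_{4} ; sig = ⟨3 | 1⟩
  {1,5,9}:  v_{1} + v_{5} + v_{9} = v_{6} ; sig = ⟨3 | 1⟩
  {2,3,6}:  v_{2} + v_{3} + v_{6} = 2·v_{9} ; sig = ⟨3 | 2⟩
  {1,2,3,5}:  v_{1} + v_{2} + v_{3} + v_{5} = v_{9} ; sig = ⟨4 | 1⟩

Signatures (|P|; sorted positive RHS coefficients), sorted:
    |P|=2: 7 collections, coeffs (1), (1,1), (1,1,2), (1,1,2), (1,1,3), (1,2), (1,2)
    |P|=3: 6 collections, coeffs (), (), (1), (1), (1), (2)
    |P|=4: 1 collection, coeffs (1)


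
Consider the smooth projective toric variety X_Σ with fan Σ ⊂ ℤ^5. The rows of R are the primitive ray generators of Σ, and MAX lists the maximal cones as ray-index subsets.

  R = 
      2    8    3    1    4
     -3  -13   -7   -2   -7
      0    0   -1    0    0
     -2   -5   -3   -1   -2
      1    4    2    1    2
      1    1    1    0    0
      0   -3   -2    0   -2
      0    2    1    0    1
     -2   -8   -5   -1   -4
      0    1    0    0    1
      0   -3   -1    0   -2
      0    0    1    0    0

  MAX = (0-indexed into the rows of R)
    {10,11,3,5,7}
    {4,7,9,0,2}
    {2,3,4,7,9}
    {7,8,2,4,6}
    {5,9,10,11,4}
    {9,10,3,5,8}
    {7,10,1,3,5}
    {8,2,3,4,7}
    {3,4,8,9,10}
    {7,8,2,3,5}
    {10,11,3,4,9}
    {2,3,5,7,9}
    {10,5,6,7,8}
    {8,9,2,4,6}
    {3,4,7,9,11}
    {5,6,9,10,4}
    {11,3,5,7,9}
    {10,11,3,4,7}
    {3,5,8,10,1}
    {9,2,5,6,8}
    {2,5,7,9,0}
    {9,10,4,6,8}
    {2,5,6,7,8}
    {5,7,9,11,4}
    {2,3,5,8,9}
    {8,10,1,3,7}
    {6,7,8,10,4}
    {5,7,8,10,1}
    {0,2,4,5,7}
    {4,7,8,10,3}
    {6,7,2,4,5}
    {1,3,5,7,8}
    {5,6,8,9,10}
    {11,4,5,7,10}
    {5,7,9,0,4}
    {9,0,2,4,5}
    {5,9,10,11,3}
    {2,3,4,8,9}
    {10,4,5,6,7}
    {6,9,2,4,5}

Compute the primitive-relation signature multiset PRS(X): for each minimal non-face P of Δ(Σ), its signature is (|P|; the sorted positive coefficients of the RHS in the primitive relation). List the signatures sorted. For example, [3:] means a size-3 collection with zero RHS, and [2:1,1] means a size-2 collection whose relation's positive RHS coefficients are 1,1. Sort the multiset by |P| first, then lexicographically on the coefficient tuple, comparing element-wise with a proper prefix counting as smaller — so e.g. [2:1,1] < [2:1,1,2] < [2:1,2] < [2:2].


23 minimal non-faces of Δ(Σ) (on 12 rays):

  • {2,11}:  v_{2} + v_{11} = 0  ⇒ sig = [2:]
  • {2,10}:  v_{2} + v_{10} = v_{6}  ⇒ sig = [2:1]
  • {3,6}:  v_{3} + v_{6} = v_{8}  ⇒ sig = [2:1]
  • {6,11}:  v_{6} + v_{11} = v_{10}  ⇒ sig = [2:1]
  • {8,11}:  v_{8} + v_{11} = v_{3} + v_{10}  ⇒ sig = [2:1,1]
  • {0,3}:  v_{0} + v_{3} = v_{2} + v_{7} + v_{9}  ⇒ sig = [2:1,1,1]
  • {0,10}:  v_{0} + v_{10} = v_{2} + v_{4} + v_{5}  ⇒ sig = [2:1,1,1]
  • {1,4}:  v_{1} + v_{4} = v_{7} + v_{8} + v_{10}  ⇒ sig = [2:1,1,1]
  • {1,9}:  v_{1} + v_{9} = v_{3} + v_{5} + v_{8}  ⇒ sig = [2:1,1,1]
  • {0,1}:  v_{0} + v_{1} = v_{2} + v_{5} + v_{7} + v_{8}  ⇒ sig = [2:1,1,1,1]
  • {0,11}:  v_{0} + v_{11} = v_{4} + v_{5} + v_{7} + v_{9}  ⇒ sig = [2:1,1,1,1]
  • {1,6}:  v_{1} + v_{6} = v_{5} + v_{7} + 2·v_{8} + v_{10}  ⇒ sig = [2:1,1,1,2]
  • {0,6}:  v_{0} + v_{6} = 2·v_{2} + v_{4} + v_{5}  ⇒ sig = [2:1,1,2]
  • {1,2}:  v_{1} + v_{2} = v_{5} + v_{7} + 2·v_{8}  ⇒ sig = [2:1,1,2]
  • {1,11}:  v_{1} + v_{11} = 2·v_{3} + v_{5} + v_{7} + 2·v_{10}  ⇒ sig = [2:1,1,2,2]
  • {0,8}:  v_{0} + v_{8} = 2·v_{2}  ⇒ sig = [2:2]
  • {3,4,5}:  v_{3} + v_{4} + v_{5} = 0  ⇒ sig = [3:]
  • {7,9,10}:  v_{7} + v_{9} + v_{10} = 0  ⇒ sig = [3:]
  • {4,5,8}:  v_{4} + v_{5} + v_{8} = v_{6}  ⇒ sig = [3:1]
  • {6,7,9}:  v_{6} + v_{7} + v_{9} = v_{2}  ⇒ sig = [3:1]
  • {7,8,9}:  v_{7} + v_{8} + v_{9} = v_{2} + v_{3}  ⇒ sig = [3:1,1]
  • {2,4,5,7,9}:  v_{2} + v_{4} + v_{5} + v_{7} + v_{9} = v_{0}  ⇒ sig = [5:1]
  • {3,5,7,8,10}:  v_{3} + v_{5} + v_{7} + v_{8} + v_{10} = v_{1}  ⇒ sig = [5:1]

Hence PRS(X_Σ) =
    |P|=2: 16 collections, coeffs (), (1), (1), (1), (1,1), (1,1,1), (1,1,1), (1,1,1), (1,1,1), (1,1,1,1), (1,1,1,1), (1,1,1,2), (1,1,2), (1,1,2), (1,1,2,2), (2)
    |P|=3: 5 collections, coeffs (), (), (1), (1), (1,1)
    |P|=5: 2 collections, coeffs (1), (1)


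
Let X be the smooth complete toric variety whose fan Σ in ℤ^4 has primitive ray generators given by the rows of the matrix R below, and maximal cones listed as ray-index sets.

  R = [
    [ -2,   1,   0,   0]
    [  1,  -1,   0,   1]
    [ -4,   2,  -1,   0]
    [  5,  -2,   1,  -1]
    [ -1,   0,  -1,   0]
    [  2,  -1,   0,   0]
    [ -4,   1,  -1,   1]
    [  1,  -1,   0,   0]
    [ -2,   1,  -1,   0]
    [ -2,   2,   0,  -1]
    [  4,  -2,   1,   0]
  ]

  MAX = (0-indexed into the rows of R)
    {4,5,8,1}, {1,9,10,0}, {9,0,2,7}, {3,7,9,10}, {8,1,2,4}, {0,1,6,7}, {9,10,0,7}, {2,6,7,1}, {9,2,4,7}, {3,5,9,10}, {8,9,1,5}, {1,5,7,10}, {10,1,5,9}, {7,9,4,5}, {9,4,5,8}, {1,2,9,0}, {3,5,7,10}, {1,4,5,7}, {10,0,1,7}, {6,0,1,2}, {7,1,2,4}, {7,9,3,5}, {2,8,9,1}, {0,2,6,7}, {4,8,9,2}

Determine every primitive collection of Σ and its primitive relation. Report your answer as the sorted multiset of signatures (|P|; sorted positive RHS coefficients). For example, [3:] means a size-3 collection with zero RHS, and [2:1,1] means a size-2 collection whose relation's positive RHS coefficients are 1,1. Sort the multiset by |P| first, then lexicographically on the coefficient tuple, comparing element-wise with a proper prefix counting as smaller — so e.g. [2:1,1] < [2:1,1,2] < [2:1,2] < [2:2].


23 collections generate NE(X_Σ); each relation:

  P = {0,5}:  v_{0} + v_{5} = 0  ⇒ sig = [2:]
  P = {2,10}:  v_{2} + v_{10} = 0  ⇒ sig = [2:]
  P = {0,8}:  v_{0} + v_{8} = v_{2}  ⇒ sig = [2:1]
  P = {2,5}:  v_{2} + v_{5} = v_{8}  ⇒ sig = [2:1]
  P = {3,6}:  v_{3} + v_{6} = v_{7}  ⇒ sig = [2:1]
  P = {7,8}:  v_{7} + v_{8} = v_{4}  ⇒ sig = [2:1]
  P = {8,10}:  v_{8} + v_{10} = v_{5}  ⇒ sig = [2:1]
  P = {0,4}:  v_{0} + v_{4} = v_{2} + v_{7}  ⇒ sig = [2:1,1]
  P = {1,3}:  v_{1} + v_{3} = v_{5} + v_{10}  ⇒ sig = [2:1,1]
  P = {4,10}:  v_{4} + v_{10} = v_{5} + v_{7}  ⇒ sig = [2:1,1]
  P = {6,9}:  v_{6} + v_{9} = v_{0} + v_{2}  ⇒ sig = [2:1,1]
  P = {0,3}:  v_{0} + v_{3} = v_{7} + v_{9} + v_{10}  ⇒ sig = [2:1,1,1]
  P = {2,3}:  v_{2} + v_{3} = v_{5} + v_{7} + v_{9}  ⇒ sig = [2:1,1,1]
  P = {5,6}:  v_{5} + v_{6} = v_{1} + v_{2} + v_{7}  ⇒ sig = [2:1,1,1]
  P = {6,10}:  v_{6} + v_{10} = v_{0} + v_{1} + v_{7}  ⇒ sig = [2:1,1,1]
  P = {3,8}:  v_{3} + v_{8} = 2·v_{5} + v_{7} + v_{9}  ⇒ sig = [2:1,1,2]
  P = {6,8}:  v_{6} + v_{8} = v_{1} + 2·v_{2} + v_{7}  ⇒ sig = [2:1,1,2]
  P = {3,4}:  v_{3} + v_{4} = 2·v_{5} + 2·v_{7} + v_{9}  ⇒ sig = [2:1,2,2]
  P = {4,6}:  v_{4} + v_{6} = v_{1} + 2·v_{2} + 2·v_{7}  ⇒ sig = [2:1,2,2]
  P = {1,7,9}:  v_{1} + v_{7} + v_{9} = 0  ⇒ sig = [3:]
  P = {1,4,9}:  v_{1} + v_{4} + v_{9} = v_{8}  ⇒ sig = [3:1]
  P = {0,1,2,7}:  v_{0} + v_{1} + v_{2} + v_{7} = v_{6}  ⇒ sig = [4:1]
  P = {5,7,9,10}:  v_{5} + v_{7} + v_{9} + v_{10} = v_{3}  ⇒ sig = [4:1]

Signatures (|P|; sorted positive RHS coefficients), sorted:
    |P|=2: 19 collections, coeffs (), (), (1), (1), (1), (1), (1), (1,1), (1,1), (1,1), (1,1), (1,1,1), (1,1,1), (1,1,1), (1,1,1), (1,1,2), (1,1,2), (1,2,2), (1,2,2)
    |P|=3: 2 collections, coeffs (), (1)
    |P|=4: 2 collections, coeffs (1), (1)


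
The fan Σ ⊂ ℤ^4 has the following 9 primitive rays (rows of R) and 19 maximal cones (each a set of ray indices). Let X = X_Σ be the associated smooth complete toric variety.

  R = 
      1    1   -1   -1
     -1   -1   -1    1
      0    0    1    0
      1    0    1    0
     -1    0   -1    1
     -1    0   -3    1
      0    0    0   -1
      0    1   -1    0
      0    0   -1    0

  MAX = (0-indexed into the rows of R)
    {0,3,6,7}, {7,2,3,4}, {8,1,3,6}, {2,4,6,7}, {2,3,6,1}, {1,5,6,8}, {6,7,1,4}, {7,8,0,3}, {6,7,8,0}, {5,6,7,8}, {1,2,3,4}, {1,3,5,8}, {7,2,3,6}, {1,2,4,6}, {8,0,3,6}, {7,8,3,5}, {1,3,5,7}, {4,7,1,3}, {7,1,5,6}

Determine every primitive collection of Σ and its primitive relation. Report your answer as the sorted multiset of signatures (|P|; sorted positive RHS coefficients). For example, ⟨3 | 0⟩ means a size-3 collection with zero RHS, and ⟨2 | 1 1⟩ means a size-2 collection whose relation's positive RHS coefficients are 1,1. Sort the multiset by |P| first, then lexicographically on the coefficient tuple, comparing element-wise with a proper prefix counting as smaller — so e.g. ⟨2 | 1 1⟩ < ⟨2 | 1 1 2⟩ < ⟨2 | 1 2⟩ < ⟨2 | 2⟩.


The 14 primitive collections of Σ (r=9, n=4):

  {2,8}:  v_{2} + v_{8} = 0  so sig = ⟨2 | 0⟩
  {0,4}:  v_{0} + v_{4} = v_{7} + v_{8}  so sig = ⟨2 | 1 1⟩
  {2,5}:  v_{2} + v_{5} = v_{1} + v_{7}  so sig = ⟨2 | 1 1⟩
  {4,8}:  v_{4} + v_{8} = v_{1} + v_{7}  so sig = ⟨2 | 1 1⟩
  {0,2}:  v_{0} + v_{2} = v_{3} + v_{6} + v_{7}  so sig = ⟨2 | 1 1 1⟩
  {0,5}:  v_{0} + v_{5} = v_{7} + 3·v_{8}  so sig = ⟨2 | 1 3⟩
  {0,1}:  v_{0} + v_{1} = 2·v_{8}  so sig = ⟨2 | 2⟩
  {4,5}:  v_{4} + v_{5} = 2·v_{1} + 2·v_{7}  so sig = ⟨2 | 2 2⟩
  {3,4,6}:  v_{3} + v_{4} + v_{6} = 0  so sig = ⟨3 | 0⟩
  {1,2,7}:  v_{1} + v_{2} + v_{7} = v_{4}  so sig = ⟨3 | 1⟩
  {1,7,8}:  v_{1} + v_{7} + v_{8} = v_{5}  so sig = ⟨3 | 1⟩
  {3,5,6}:  v_{3} + v_{5} + v_{6} = 2·v_{8}  so sig = ⟨3 | 2⟩
  {1,3,6,7}:  v_{1} + v_{3} + v_{6} + v_{7} = v_{8}  so sig = ⟨4 | 1⟩
  {3,6,7,8}:  v_{3} + v_{6} + v_{7} + v_{8} = v_{0}  so sig = ⟨4 | 1⟩

Sorted signature multiset PRS(X):
{ ⟨2 | 0⟩,  ⟨2 | 1 1⟩ ×3,  ⟨2 | 1 1 1⟩,  ⟨2 | 1 3⟩,  ⟨2 | 2⟩,  ⟨2 | 2 2⟩,  ⟨3 | 0⟩,  ⟨3 | 1⟩ ×2,  ⟨3 | 2⟩,  ⟨4 | 1⟩ ×2 }


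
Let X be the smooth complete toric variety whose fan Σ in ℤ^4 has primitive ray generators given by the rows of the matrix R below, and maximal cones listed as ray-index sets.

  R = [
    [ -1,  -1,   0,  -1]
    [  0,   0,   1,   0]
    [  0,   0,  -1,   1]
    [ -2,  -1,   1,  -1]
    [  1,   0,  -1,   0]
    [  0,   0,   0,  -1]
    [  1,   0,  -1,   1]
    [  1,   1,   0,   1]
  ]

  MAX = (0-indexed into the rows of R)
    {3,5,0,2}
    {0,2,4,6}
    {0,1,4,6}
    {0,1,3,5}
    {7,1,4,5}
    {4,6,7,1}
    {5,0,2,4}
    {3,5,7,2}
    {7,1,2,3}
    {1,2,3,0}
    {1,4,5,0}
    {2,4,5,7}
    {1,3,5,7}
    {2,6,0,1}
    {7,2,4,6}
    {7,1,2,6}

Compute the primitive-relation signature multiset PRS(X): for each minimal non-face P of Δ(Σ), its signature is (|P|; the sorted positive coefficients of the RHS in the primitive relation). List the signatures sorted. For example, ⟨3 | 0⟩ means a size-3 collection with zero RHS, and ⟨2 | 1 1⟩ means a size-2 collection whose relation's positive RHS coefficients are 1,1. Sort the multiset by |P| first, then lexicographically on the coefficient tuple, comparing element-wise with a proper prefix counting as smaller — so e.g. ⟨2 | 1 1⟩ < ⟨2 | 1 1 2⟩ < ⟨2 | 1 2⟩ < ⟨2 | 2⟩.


Primitive collections (6):

  P={0,7}:  v_{0} + v_{7} = 0  so sig = ⟨2 | 0⟩
  P={3,4}:  v_{3} + v_{4} = v_{0}  so sig = ⟨2 | 1⟩
  P={5,6}:  v_{5} + v_{6} = v_{4}  so sig = ⟨2 | 1⟩
  P={3,6}:  v_{3} + v_{6} = v_{0} + v_{1} + v_{2}  so sig = ⟨2 | 1 1 1⟩
  P={1,2,5}:  v_{1} + v_{2} + v_{5} = 0  so sig = ⟨3 | 0⟩
  P={1,2,4}:  v_{1} + v_{2} + v_{4} = v_{6}  so sig = ⟨3 | 1⟩

Signatures (|P|; sorted positive RHS coefficients), sorted:
[⟨2 | 0⟩, ⟨2 | 1⟩, ⟨2 | 1⟩, ⟨2 | 1 1 1⟩, ⟨3 | 0⟩, ⟨3 | 1⟩]
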